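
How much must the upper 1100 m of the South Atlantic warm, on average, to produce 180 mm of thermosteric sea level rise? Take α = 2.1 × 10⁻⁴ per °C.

about 0.779 K

ΔT = Δh/(αH) = 0.18 / (2.1×10⁻⁴ × 1100) ≈ 0.7792 K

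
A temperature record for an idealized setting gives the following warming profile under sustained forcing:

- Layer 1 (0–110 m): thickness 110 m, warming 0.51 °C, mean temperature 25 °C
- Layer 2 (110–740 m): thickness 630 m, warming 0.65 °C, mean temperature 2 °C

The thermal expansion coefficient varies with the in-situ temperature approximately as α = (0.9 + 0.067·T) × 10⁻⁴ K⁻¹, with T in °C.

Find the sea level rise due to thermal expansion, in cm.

Layer 1: α = (0.9 + 0.067×25)×10⁻⁴ = 2.575×10⁻⁴ K⁻¹
Layer 2: α = (0.9 + 0.067×2)×10⁻⁴ = 1.034×10⁻⁴ K⁻¹
2.575×10⁻⁴ × 0.51 × 110 = 0.01444575 m
110–740 m: 0.65 × 630 × 1.034×10⁻⁴ = 0.0423423 m
Δh = 0.01444575 + 0.0423423 = 0.05678805 m

5.68 cm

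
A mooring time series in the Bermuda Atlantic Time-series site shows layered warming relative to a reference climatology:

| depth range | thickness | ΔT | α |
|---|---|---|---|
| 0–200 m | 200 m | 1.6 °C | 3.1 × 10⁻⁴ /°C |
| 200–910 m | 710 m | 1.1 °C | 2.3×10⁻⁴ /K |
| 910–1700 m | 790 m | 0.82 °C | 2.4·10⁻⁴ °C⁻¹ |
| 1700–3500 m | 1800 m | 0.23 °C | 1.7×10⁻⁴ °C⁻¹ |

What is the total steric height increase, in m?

0.505 m of thermosteric rise

Layer 1: 200 × 3.1×10⁻⁴ × 1.6 = 0.09920 m
710 × 2.3×10⁻⁴ × 1.1 = 0.17963 m
910–1700 m: 790 × 0.82 × 2.4×10⁻⁴ = 0.155472 m
Layer 4: 0.23 × 1.7×10⁻⁴ × 1800 = 0.07038 m
Δh = 0.09920 + 0.17963 + 0.155472 + 0.07038 = 0.504682 m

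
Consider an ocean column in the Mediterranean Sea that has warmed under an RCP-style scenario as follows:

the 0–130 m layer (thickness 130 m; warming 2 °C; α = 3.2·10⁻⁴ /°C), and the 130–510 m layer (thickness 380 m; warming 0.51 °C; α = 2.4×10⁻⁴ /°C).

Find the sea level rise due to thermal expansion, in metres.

Layer 1: 3.2×10⁻⁴ × 2 × 130 = 0.08320 m
130–510 m: 2.4×10⁻⁴ × 0.51 × 380 = 0.046512 m
Δh = 0.08320 + 0.046512 = 0.129712 m

0.130 m of thermosteric rise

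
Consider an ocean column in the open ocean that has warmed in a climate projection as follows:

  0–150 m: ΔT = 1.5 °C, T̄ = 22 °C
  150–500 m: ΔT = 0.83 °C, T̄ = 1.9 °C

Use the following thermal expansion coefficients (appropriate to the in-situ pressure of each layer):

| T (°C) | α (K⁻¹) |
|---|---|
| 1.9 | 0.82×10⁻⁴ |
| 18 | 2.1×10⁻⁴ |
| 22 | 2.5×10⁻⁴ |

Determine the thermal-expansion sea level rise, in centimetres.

about 8.01 cm

Layer 1 at 22 °C → α = 2.5×10⁻⁴ K⁻¹
Layer 2 at 1.9 °C → α = 0.82×10⁻⁴ K⁻¹
0–150 m: 2.5×10⁻⁴ × 1.5 × 150 = 0.05625 m
0.83 × 0.82×10⁻⁴ × 350 = 0.023821 m
Δh = 0.05625 + 0.023821 = 0.080071 m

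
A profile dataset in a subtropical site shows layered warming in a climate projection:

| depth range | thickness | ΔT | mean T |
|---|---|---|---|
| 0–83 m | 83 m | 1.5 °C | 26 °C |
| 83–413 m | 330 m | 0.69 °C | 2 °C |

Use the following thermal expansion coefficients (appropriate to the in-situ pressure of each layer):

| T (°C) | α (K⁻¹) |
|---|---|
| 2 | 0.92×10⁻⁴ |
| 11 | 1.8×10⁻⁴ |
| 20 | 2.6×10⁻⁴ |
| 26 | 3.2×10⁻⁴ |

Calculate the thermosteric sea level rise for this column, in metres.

Layer 1 at 26 °C → α = 3.2×10⁻⁴ K⁻¹
Layer 2 at 2 °C → α = 0.92×10⁻⁴ K⁻¹
0–83 m: 1.5 × 83 × 3.2×10⁻⁴ = 0.03984 m
83–413 m: 0.92×10⁻⁴ × 0.69 × 330 = 0.0209484 m
Δh = 0.03984 + 0.0209484 = 0.0607884 m

0.061 m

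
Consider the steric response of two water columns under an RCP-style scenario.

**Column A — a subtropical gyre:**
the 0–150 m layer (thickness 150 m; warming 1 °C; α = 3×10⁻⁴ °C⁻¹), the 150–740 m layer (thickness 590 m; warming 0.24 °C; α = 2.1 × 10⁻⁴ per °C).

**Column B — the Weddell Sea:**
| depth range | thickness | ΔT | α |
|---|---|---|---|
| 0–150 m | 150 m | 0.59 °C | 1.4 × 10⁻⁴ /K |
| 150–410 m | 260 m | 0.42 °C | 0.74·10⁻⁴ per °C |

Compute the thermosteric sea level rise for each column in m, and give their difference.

A 3×10⁻⁴ × 150 × 1 = 0.04500 m
A 590 × 2.1×10⁻⁴ × 0.24 = 0.029736 m
A total: 0.074736 m
B Layer 1: 150 × 0.59 × 1.4×10⁻⁴ = 0.01239 m
B Layer 2: 260 × 0.74×10⁻⁴ × 0.42 = 0.0080808 m
B total: 0.0204708 m
Difference: 0.074736 − 0.0204708 = 0.0542652 m

A: 0.0747 m; B: 0.0205 m; difference 0.0543 m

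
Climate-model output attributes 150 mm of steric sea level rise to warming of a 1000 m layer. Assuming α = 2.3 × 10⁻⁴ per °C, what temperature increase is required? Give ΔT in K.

0.652 K

ΔT = Δh/(αH) = 0.15 / (2.3×10⁻⁴ × 1000) ≈ 0.6522 K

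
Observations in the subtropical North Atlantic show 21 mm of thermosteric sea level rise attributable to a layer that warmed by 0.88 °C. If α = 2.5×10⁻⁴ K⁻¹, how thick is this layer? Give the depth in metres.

H = Δh/(αΔT) = 0.021 / (2.5×10⁻⁴ × 0.88) ≈ 95.45 m

H ≈ 95 m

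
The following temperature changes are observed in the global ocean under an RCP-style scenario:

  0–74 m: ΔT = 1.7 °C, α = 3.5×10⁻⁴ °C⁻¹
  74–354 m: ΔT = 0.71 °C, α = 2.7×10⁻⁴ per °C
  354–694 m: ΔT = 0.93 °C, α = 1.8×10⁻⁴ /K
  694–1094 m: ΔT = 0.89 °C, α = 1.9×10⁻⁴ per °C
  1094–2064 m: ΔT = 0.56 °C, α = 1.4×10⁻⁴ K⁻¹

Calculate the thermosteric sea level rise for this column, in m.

Δh = 0.30 m

74 × 3.5×10⁻⁴ × 1.7 = 0.04403 m
Layer 2: 2.7×10⁻⁴ × 280 × 0.71 = 0.053676 m
Layer 3: 1.8×10⁻⁴ × 0.93 × 340 = 0.056916 m
Layer 4: 400 × 0.89 × 1.9×10⁻⁴ = 0.06764 m
Layer 5: 0.56 × 1.4×10⁻⁴ × 970 = 0.076048 m
Δh = 0.04403 + 0.053676 + 0.056916 + 0.06764 + 0.076048 = 0.29831 m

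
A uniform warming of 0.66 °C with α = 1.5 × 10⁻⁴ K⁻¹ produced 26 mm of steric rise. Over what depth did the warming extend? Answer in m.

H = Δh/(αΔT) = 0.026 / (1.5×10⁻⁴ × 0.66) ≈ 262.6 m

H ≈ 263 m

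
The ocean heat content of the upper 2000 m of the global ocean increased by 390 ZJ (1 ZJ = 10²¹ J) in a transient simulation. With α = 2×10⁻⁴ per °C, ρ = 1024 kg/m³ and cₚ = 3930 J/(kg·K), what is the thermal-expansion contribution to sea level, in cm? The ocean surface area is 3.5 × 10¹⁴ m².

Per unit area: Q = 390×10²¹ / (3.5×10¹⁴) ≈ 1.114×10⁹ J/m²
Δh = αQ/(ρcₚ) = 2×10⁻⁴ × 1.114×10⁹ / (1024 × 3930) ≈ 0.055363 m

Δh ≈ 5.54 cm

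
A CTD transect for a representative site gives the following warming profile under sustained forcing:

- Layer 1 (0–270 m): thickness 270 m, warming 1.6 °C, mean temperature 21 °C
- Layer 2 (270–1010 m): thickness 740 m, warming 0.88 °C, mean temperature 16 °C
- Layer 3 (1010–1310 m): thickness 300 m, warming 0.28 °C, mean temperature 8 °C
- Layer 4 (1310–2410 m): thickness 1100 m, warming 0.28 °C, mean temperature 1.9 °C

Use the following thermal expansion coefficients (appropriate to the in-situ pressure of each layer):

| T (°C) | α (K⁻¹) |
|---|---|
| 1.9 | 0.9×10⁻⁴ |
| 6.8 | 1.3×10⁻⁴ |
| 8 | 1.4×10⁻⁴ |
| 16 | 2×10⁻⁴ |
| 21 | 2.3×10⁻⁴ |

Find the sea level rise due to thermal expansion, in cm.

Layer 1 at 21 °C → α = 2.3×10⁻⁴ K⁻¹
Layer 2 at 16 °C → α = 2×10⁻⁴ K⁻¹
Layer 3 at 8 °C → α = 1.4×10⁻⁴ K⁻¹
Layer 4 at 1.9 °C → α = 0.9×10⁻⁴ K⁻¹
2.3×10⁻⁴ × 270 × 1.6 = 0.09936 m
270–1010 m: 0.88 × 740 × 2×10⁻⁴ = 0.13024 m
300 × 0.28 × 1.4×10⁻⁴ = 0.01176 m
Layer 4: 0.28 × 0.9×10⁻⁴ × 1100 = 0.02772 m
Δh = 0.09936 + 0.13024 + 0.01176 + 0.02772 = 0.26908 m ≈ 26.9 cm

Δh ≈ 26.9 cm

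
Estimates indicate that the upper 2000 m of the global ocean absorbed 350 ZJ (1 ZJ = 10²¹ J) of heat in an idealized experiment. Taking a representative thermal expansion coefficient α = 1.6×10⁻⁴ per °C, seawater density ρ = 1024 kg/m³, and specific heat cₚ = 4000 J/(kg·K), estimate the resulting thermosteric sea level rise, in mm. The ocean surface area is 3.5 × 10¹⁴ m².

Δh = 39.1 mm

Per unit area: Q = 350×10²¹ / (3.5×10¹⁴) = 1×10⁹ J/m²
Δh = αQ/(ρcₚ) = 1.6×10⁻⁴ × 1×10⁹ / (1024 × 4000) ≈ 0.039063 m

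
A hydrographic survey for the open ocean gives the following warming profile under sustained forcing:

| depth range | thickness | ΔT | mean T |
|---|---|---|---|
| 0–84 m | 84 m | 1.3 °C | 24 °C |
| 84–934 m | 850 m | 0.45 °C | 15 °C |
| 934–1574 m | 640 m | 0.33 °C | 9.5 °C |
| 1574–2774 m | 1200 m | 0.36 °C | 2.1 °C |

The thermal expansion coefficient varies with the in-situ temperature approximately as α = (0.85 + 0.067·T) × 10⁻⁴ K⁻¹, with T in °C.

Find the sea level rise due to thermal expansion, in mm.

Layer 1: α = (0.85 + 0.067×24)×10⁻⁴ = 2.458×10⁻⁴ K⁻¹
Layer 2: α = (0.85 + 0.067×15)×10⁻⁴ = 1.855×10⁻⁴ K⁻¹
Layer 3: α = (0.85 + 0.067×9.5)×10⁻⁴ = 1.4865×10⁻⁴ K⁻¹
Layer 4: α = (0.85 + 0.067×2.1)×10⁻⁴ = 0.9907×10⁻⁴ K⁻¹
0–84 m: 84 × 1.3 × 2.458×10⁻⁴ = 0.02684136 m
0.45 × 1.855×10⁻⁴ × 850 = 0.07095375 m
934–1574 m: 0.33 × 1.4865×10⁻⁴ × 640 = 0.03139488 m
1574–2774 m: 0.36 × 0.9907×10⁻⁴ × 1200 = 0.04279824 m
Δh = 0.02684136 + 0.07095375 + 0.03139488 + 0.04279824 = 0.17198823 m

172 mm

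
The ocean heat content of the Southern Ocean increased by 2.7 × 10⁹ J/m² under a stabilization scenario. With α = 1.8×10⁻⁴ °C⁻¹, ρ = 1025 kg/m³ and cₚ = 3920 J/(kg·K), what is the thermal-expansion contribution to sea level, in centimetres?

Δh = αQ/(ρcₚ) = 1.8×10⁻⁴ × 2.7×10⁹ / (1025 × 3920) ≈ 0.12096 m

Δh ≈ 12.1 cm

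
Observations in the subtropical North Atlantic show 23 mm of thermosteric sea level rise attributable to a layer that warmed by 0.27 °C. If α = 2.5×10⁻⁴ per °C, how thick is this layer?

H = Δh/(αΔT) = 0.023 / (2.5×10⁻⁴ × 0.27) ≈ 340.7 m

H ≈ 341 m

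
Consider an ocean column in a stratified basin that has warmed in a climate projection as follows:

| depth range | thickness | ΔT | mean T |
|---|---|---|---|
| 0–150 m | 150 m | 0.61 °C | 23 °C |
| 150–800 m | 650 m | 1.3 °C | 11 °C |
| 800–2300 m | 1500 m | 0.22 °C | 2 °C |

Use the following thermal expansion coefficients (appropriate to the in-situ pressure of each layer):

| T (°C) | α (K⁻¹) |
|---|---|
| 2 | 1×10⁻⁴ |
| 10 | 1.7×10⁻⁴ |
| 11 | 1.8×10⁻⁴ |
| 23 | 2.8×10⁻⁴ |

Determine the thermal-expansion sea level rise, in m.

about 0.21 m

Layer 1 at 23 °C → α = 2.8×10⁻⁴ K⁻¹
Layer 2 at 11 °C → α = 1.8×10⁻⁴ K⁻¹
Layer 3 at 2 °C → α = 1×10⁻⁴ K⁻¹
Layer 1: 0.61 × 2.8×10⁻⁴ × 150 = 0.02562 m
Layer 2: 1.3 × 1.8×10⁻⁴ × 650 = 0.15210 m
Layer 3: 1500 × 0.22 × 1×10⁻⁴ = 0.03300 m
Δh = 0.02562 + 0.15210 + 0.03300 = 0.21072 m ≈ 0.21 m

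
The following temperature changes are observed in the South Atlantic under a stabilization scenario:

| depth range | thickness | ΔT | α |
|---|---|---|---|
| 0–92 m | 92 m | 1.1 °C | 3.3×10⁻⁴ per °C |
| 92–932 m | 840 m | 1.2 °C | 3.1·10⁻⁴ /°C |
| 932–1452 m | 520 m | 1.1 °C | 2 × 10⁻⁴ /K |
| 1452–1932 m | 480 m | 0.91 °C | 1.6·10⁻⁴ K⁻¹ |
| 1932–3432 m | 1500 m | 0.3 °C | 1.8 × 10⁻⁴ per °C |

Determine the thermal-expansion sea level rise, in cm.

Δh ≈ 61.1 cm

92 × 3.3×10⁻⁴ × 1.1 = 0.033396 m
Layer 2: 3.1×10⁻⁴ × 1.2 × 840 = 0.31248 m
Layer 3: 1.1 × 2×10⁻⁴ × 520 = 0.11440 m
1452–1932 m: 1.6×10⁻⁴ × 0.91 × 480 = 0.069888 m
1932–3432 m: 0.3 × 1.8×10⁻⁴ × 1500 = 0.08100 m
Δh = 0.033396 + 0.31248 + 0.11440 + 0.069888 + 0.08100 = 0.611164 m ≈ 61.1 cm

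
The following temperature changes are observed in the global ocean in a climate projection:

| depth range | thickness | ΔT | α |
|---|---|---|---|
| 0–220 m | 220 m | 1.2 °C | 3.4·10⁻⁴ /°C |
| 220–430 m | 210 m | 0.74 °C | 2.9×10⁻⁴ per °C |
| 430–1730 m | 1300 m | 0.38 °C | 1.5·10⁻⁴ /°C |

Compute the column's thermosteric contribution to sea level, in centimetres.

20.9 cm of thermosteric rise

0–220 m: 3.4×10⁻⁴ × 1.2 × 220 = 0.08976 m
2.9×10⁻⁴ × 210 × 0.74 = 0.045066 m
1.5×10⁻⁴ × 0.38 × 1300 = 0.07410 m
Δh = 0.08976 + 0.045066 + 0.07410 = 0.208926 m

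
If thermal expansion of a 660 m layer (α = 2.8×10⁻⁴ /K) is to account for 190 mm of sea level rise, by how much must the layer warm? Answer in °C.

about 1.03 °C

ΔT = Δh/(αH) = 0.19 / (2.8×10⁻⁴ × 660) ≈ 1.028 °C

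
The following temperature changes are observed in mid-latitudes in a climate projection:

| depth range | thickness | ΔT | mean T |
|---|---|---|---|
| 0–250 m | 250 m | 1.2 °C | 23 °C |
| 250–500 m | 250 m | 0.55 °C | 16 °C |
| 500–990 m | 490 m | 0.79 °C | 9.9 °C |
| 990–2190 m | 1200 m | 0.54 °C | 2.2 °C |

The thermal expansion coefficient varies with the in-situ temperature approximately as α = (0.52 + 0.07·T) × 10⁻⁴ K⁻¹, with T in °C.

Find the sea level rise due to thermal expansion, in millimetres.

Δh = 180 mm

Layer 1: α = (0.52 + 0.07×23)×10⁻⁴ = 2.13×10⁻⁴ K⁻¹
Layer 2: α = (0.52 + 0.07×16)×10⁻⁴ = 1.64×10⁻⁴ K⁻¹
Layer 3: α = (0.52 + 0.07×9.9)×10⁻⁴ = 1.213×10⁻⁴ K⁻¹
Layer 4: α = (0.52 + 0.07×2.2)×10⁻⁴ = 0.674×10⁻⁴ K⁻¹
1.2 × 250 × 2.13×10⁻⁴ = 0.06390 m
250–500 m: 250 × 0.55 × 1.64×10⁻⁴ = 0.02255 m
Layer 3: 1.213×10⁻⁴ × 490 × 0.79 = 0.04695523 m
0.674×10⁻⁴ × 0.54 × 1200 = 0.0436752 m
Δh = 0.06390 + 0.02255 + 0.04695523 + 0.0436752 = 0.17708043 m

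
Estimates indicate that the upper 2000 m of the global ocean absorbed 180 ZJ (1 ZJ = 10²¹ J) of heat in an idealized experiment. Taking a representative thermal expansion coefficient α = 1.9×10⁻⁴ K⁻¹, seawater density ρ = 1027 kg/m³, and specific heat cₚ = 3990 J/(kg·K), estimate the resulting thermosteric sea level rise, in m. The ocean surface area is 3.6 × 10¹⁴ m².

Δh = 0.0232 m

Per unit area: Q = 180×10²¹ / (3.6×10¹⁴) = 5×10⁸ J/m²
Δh = αQ/(ρcₚ) = 1.9×10⁻⁴ × 5×10⁸ / (1027 × 3990) ≈ 0.023184 m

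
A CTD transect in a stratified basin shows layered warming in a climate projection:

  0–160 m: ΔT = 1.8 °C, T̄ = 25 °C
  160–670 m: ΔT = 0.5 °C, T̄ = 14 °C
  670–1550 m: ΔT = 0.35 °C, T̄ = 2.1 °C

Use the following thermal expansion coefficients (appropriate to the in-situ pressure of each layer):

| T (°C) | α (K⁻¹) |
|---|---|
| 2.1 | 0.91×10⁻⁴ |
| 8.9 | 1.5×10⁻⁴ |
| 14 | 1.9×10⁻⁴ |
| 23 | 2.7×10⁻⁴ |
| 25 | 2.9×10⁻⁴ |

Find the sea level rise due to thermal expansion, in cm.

Layer 1 at 25 °C → α = 2.9×10⁻⁴ K⁻¹
Layer 2 at 14 °C → α = 1.9×10⁻⁴ K⁻¹
Layer 3 at 2.1 °C → α = 0.91×10⁻⁴ K⁻¹
0–160 m: 160 × 1.8 × 2.9×10⁻⁴ = 0.08352 m
160–670 m: 1.9×10⁻⁴ × 510 × 0.5 = 0.04845 m
670–1550 m: 0.91×10⁻⁴ × 880 × 0.35 = 0.028028 m
Δh = 0.08352 + 0.04845 + 0.028028 = 0.159998 m

16.0 cm of thermosteric rise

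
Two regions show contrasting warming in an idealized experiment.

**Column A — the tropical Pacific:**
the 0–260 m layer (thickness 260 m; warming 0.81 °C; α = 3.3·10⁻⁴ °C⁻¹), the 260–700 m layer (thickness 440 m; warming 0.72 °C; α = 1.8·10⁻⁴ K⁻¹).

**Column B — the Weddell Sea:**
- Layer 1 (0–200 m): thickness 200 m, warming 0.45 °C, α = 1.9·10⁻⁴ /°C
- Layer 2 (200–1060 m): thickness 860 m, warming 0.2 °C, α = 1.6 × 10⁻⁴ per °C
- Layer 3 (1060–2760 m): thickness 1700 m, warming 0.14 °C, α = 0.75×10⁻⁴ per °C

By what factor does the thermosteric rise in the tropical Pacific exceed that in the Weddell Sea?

2.0

A Layer 1: 3.3×10⁻⁴ × 260 × 0.81 = 0.069498 m
A 440 × 1.8×10⁻⁴ × 0.72 = 0.057024 m
A total: 0.126522 m
B 0.45 × 200 × 1.9×10⁻⁴ = 0.01710 m
B 200–1060 m: 0.2 × 860 × 1.6×10⁻⁴ = 0.02752 m
B 1700 × 0.14 × 0.75×10⁻⁴ = 0.01785 m
B total: 0.06247 m
Ratio: 0.126522 / 0.06247 ≈ 2.025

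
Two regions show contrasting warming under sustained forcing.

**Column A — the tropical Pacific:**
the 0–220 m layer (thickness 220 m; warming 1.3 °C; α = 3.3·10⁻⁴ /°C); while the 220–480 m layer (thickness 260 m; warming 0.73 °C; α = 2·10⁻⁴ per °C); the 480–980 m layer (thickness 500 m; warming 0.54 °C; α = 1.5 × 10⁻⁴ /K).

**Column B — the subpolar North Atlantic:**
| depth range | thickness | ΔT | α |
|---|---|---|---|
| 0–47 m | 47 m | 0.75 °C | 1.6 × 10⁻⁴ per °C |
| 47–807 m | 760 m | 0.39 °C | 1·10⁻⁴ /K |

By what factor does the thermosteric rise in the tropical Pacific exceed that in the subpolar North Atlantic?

A Layer 1: 220 × 1.3 × 3.3×10⁻⁴ = 0.09438 m
A 0.73 × 260 × 2×10⁻⁴ = 0.03796 m
A Layer 3: 0.54 × 1.5×10⁻⁴ × 500 = 0.04050 m
A total: 0.17284 m
B Layer 1: 47 × 0.75 × 1.6×10⁻⁴ = 0.00564 m
B 1×10⁻⁴ × 0.39 × 760 = 0.02964 m
B total: 0.03528 m
Ratio: 0.17284 / 0.03528 ≈ 4.899

4.90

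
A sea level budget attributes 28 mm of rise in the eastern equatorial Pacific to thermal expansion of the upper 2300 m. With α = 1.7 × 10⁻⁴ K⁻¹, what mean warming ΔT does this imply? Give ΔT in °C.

0.0716 °C

ΔT = Δh/(αH) = 0.028 / (1.7×10⁻⁴ × 2300) ≈ 0.07161 °C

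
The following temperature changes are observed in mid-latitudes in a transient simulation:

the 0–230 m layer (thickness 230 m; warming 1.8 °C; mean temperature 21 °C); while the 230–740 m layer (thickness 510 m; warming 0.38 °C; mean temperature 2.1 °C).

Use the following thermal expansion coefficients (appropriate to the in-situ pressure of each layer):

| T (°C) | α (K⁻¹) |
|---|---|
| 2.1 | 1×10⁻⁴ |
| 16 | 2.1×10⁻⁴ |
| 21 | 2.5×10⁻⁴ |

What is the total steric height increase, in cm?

Layer 1 at 21 °C → α = 2.5×10⁻⁴ K⁻¹
Layer 2 at 2.1 °C → α = 1×10⁻⁴ K⁻¹
0–230 m: 230 × 1.8 × 2.5×10⁻⁴ = 0.10350 m
510 × 1×10⁻⁴ × 0.38 = 0.01938 m
Δh = 0.10350 + 0.01938 = 0.12288 m

Δh = 12.3 cm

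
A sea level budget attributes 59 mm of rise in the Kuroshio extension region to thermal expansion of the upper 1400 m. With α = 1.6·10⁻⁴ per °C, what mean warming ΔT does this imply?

0.26 °C

ΔT = Δh/(αH) = 0.059 / (1.6×10⁻⁴ × 1400) ≈ 0.2634 °C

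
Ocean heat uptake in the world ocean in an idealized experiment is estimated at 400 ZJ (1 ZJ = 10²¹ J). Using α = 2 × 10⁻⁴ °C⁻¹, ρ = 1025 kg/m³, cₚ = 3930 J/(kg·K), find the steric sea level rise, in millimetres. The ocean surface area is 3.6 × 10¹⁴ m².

Per unit area: Q = 400×10²¹ / (3.6×10¹⁴) ≈ 1.111×10⁹ J/m²
Δh = αQ/(ρcₚ) = 2×10⁻⁴ × 1.111×10⁹ / (1025 × 3930) ≈ 0.05516 m

55 mm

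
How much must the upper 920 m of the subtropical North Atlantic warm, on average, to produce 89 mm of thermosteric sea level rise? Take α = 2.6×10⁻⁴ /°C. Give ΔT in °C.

0.37 °C

ΔT = Δh/(αH) = 0.089 / (2.6×10⁻⁴ × 920) ≈ 0.3721 °C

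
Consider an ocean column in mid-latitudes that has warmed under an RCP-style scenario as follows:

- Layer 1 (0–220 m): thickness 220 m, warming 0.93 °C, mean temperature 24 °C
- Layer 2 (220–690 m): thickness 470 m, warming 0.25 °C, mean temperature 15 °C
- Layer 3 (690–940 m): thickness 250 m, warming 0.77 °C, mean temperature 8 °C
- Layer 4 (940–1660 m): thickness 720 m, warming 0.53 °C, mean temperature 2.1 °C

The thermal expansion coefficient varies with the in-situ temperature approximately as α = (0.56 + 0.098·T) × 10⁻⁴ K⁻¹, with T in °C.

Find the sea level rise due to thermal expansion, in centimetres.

Layer 1: α = (0.56 + 0.098×24)×10⁻⁴ = 2.912×10⁻⁴ K⁻¹
Layer 2: α = (0.56 + 0.098×15)×10⁻⁴ = 2.03×10⁻⁴ K⁻¹
Layer 3: α = (0.56 + 0.098×8)×10⁻⁴ = 1.344×10⁻⁴ K⁻¹
Layer 4: α = (0.56 + 0.098×2.1)×10⁻⁴ = 0.7658×10⁻⁴ K⁻¹
Layer 1: 2.912×10⁻⁴ × 0.93 × 220 = 0.05957952 m
470 × 2.03×10⁻⁴ × 0.25 = 0.0238525 m
1.344×10⁻⁴ × 0.77 × 250 = 0.025872 m
940–1660 m: 0.53 × 720 × 0.7658×10⁻⁴ = 0.029222928 m
Δh = 0.05957952 + 0.0238525 + 0.025872 + 0.029222928 = 0.138526948 m

14 cm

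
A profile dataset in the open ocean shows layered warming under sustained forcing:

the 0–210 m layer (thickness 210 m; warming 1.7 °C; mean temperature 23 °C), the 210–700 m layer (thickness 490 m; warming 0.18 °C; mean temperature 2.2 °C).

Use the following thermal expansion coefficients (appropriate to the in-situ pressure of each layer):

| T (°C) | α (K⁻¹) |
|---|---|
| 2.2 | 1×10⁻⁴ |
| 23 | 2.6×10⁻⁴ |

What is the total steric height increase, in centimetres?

Δh = 10 cm

Layer 1 at 23 °C → α = 2.6×10⁻⁴ K⁻¹
Layer 2 at 2.2 °C → α = 1×10⁻⁴ K⁻¹
2.6×10⁻⁴ × 210 × 1.7 = 0.09282 m
1×10⁻⁴ × 0.18 × 490 = 0.00882 m
Δh = 0.09282 + 0.00882 = 0.10164 m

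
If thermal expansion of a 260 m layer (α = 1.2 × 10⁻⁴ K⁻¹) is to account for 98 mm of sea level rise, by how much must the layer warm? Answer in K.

ΔT = Δh/(αH) = 0.098 / (1.2×10⁻⁴ × 260) ≈ 3.141 K

ΔT ≈ 3.14 K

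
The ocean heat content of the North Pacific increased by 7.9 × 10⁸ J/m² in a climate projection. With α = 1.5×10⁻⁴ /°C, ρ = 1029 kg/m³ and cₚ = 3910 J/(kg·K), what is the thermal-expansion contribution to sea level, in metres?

0.029 m of thermosteric rise

Δh = αQ/(ρcₚ) = 1.5×10⁻⁴ × 7.9×10⁸ / (1029 × 3910) ≈ 0.029453 m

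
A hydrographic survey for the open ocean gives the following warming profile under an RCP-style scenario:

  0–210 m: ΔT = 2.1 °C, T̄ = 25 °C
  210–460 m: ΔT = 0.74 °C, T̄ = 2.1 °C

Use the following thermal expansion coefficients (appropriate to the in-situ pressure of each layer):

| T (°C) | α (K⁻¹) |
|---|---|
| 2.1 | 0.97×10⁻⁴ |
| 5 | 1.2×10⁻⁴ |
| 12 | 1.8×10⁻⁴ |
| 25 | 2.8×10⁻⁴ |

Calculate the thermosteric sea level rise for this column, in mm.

Δh ≈ 141 mm

Layer 1 at 25 °C → α = 2.8×10⁻⁴ K⁻¹
Layer 2 at 2.1 °C → α = 0.97×10⁻⁴ K⁻¹
0–210 m: 210 × 2.8×10⁻⁴ × 2.1 = 0.12348 m
Layer 2: 0.97×10⁻⁴ × 250 × 0.74 = 0.017945 m
Δh = 0.12348 + 0.017945 = 0.141425 m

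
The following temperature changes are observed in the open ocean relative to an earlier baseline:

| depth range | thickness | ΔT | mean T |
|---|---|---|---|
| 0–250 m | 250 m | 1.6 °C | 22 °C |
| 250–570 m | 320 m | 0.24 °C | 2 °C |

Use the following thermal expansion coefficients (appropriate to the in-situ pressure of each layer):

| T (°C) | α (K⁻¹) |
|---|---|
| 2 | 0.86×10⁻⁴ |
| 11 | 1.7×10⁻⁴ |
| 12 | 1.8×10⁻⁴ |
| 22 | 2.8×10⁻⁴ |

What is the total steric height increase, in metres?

Layer 1 at 22 °C → α = 2.8×10⁻⁴ K⁻¹
Layer 2 at 2 °C → α = 0.86×10⁻⁴ K⁻¹
2.8×10⁻⁴ × 1.6 × 250 = 0.11200 m
Layer 2: 320 × 0.86×10⁻⁴ × 0.24 = 0.0066048 m
Δh = 0.11200 + 0.0066048 = 0.1186048 m

Δh ≈ 0.119 m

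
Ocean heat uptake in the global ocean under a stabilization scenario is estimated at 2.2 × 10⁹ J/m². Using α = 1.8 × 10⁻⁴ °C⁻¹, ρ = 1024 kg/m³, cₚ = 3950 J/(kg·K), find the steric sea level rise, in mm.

Δh = αQ/(ρcₚ) = 1.8×10⁻⁴ × 2.2×10⁹ / (1024 × 3950) ≈ 0.097903 m

97.9 mm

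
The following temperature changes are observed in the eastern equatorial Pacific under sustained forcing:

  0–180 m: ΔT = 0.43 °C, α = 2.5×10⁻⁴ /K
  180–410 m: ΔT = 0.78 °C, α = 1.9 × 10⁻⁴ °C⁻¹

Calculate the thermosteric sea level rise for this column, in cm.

0–180 m: 180 × 2.5×10⁻⁴ × 0.43 = 0.01935 m
180–410 m: 230 × 0.78 × 1.9×10⁻⁴ = 0.034086 m
Δh = 0.01935 + 0.034086 = 0.053436 m

5.34 cm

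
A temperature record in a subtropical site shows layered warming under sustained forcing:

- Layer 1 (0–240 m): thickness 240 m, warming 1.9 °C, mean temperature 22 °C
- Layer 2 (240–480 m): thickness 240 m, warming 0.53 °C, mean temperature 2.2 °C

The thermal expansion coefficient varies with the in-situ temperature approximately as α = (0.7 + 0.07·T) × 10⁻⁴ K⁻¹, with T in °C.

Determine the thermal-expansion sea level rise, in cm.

Δh ≈ 11 cm

Layer 1: α = (0.7 + 0.07×22)×10⁻⁴ = 2.24×10⁻⁴ K⁻¹
Layer 2: α = (0.7 + 0.07×2.2)×10⁻⁴ = 0.854×10⁻⁴ K⁻¹
1.9 × 2.24×10⁻⁴ × 240 = 0.102144 m
0.854×10⁻⁴ × 240 × 0.53 = 0.01086288 m
Δh = 0.102144 + 0.01086288 = 0.11300688 m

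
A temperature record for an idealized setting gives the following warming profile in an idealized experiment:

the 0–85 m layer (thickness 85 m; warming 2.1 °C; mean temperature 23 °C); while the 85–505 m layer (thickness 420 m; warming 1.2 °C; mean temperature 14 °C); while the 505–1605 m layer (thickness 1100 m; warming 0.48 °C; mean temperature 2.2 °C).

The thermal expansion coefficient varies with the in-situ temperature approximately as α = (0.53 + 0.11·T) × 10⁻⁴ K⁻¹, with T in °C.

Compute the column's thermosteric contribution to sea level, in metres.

0.20 m

Layer 1: α = (0.53 + 0.11×23)×10⁻⁴ = 3.06×10⁻⁴ K⁻¹
Layer 2: α = (0.53 + 0.11×14)×10⁻⁴ = 2.07×10⁻⁴ K⁻¹
Layer 3: α = (0.53 + 0.11×2.2)×10⁻⁴ = 0.772×10⁻⁴ K⁻¹
Layer 1: 85 × 2.1 × 3.06×10⁻⁴ = 0.054621 m
Layer 2: 1.2 × 420 × 2.07×10⁻⁴ = 0.104328 m
Layer 3: 0.772×10⁻⁴ × 0.48 × 1100 = 0.0407616 m
Δh = 0.054621 + 0.104328 + 0.0407616 = 0.1997106 m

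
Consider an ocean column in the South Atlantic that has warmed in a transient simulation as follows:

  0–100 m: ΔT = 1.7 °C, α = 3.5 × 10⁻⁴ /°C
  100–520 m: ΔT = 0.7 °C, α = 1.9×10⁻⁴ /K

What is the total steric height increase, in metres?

0.12 m

100 × 1.7 × 3.5×10⁻⁴ = 0.05950 m
0.7 × 420 × 1.9×10⁻⁴ = 0.05586 m
Δh = 0.05950 + 0.05586 = 0.11536 m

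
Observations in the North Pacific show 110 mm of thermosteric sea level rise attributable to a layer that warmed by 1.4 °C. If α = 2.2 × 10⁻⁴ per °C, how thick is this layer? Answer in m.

H = Δh/(αΔT) = 0.11 / (2.2×10⁻⁴ × 1.4) ≈ 357.1 m

357 m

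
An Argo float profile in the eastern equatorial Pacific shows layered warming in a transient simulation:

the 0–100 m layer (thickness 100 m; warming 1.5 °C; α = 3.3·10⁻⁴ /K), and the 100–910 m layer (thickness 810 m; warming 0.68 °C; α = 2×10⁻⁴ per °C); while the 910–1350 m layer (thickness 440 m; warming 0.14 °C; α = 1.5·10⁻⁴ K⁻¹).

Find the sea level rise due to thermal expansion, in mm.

169 mm of thermosteric rise

Layer 1: 3.3×10⁻⁴ × 100 × 1.5 = 0.04950 m
100–910 m: 810 × 0.68 × 2×10⁻⁴ = 0.11016 m
910–1350 m: 440 × 0.14 × 1.5×10⁻⁴ = 0.00924 m
Δh = 0.04950 + 0.11016 + 0.00924 = 0.16890 m ≈ 169 mm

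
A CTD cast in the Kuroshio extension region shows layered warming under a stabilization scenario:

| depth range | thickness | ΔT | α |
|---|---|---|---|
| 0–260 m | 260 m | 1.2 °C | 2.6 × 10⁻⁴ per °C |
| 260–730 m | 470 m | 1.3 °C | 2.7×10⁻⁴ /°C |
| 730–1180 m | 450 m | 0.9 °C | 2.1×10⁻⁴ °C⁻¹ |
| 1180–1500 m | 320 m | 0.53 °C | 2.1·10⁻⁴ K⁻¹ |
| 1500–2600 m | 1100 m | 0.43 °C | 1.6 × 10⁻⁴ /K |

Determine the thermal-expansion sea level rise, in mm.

Layer 1: 1.2 × 260 × 2.6×10⁻⁴ = 0.08112 m
260–730 m: 1.3 × 2.7×10⁻⁴ × 470 = 0.16497 m
730–1180 m: 450 × 2.1×10⁻⁴ × 0.9 = 0.08505 m
2.1×10⁻⁴ × 0.53 × 320 = 0.035616 m
Layer 5: 1.6×10⁻⁴ × 1100 × 0.43 = 0.07568 m
Δh = 0.08112 + 0.16497 + 0.08505 + 0.035616 + 0.07568 = 0.442436 m

Δh ≈ 440 mm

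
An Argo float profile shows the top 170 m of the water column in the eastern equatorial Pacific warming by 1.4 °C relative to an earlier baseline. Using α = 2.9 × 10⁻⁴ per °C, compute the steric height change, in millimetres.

Δh = αΔT·H = 2.9×10⁻⁴ × 1.4 × 170 = 0.06902 m

69.0 mm of thermosteric rise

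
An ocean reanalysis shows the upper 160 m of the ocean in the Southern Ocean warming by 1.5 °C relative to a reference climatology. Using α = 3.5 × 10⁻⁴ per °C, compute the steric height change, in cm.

Δh = 8.4 cm

Δh = αΔT·H = 3.5×10⁻⁴ × 1.5 × 160 = 0.08400 m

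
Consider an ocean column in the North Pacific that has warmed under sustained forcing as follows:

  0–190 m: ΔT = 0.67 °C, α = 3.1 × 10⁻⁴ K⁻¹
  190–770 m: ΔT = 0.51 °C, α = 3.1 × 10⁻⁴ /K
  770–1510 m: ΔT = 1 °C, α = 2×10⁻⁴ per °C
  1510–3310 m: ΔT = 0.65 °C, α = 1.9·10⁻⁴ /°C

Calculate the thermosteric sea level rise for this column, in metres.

Δh = 0.501 m

0–190 m: 0.67 × 3.1×10⁻⁴ × 190 = 0.039463 m
190–770 m: 580 × 3.1×10⁻⁴ × 0.51 = 0.091698 m
740 × 2×10⁻⁴ × 1 = 0.14800 m
Layer 4: 1800 × 0.65 × 1.9×10⁻⁴ = 0.22230 m
Δh = 0.039463 + 0.091698 + 0.14800 + 0.22230 = 0.501461 m ≈ 0.501 m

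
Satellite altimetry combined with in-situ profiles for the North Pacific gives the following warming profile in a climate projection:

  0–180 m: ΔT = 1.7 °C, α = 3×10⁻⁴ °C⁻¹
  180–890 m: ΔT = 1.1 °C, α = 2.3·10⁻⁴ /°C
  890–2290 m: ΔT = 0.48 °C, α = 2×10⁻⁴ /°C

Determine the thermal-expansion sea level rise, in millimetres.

Δh = 406 mm

3×10⁻⁴ × 1.7 × 180 = 0.09180 m
1.1 × 2.3×10⁻⁴ × 710 = 0.17963 m
0.48 × 2×10⁻⁴ × 1400 = 0.13440 m
Δh = 0.09180 + 0.17963 + 0.13440 = 0.40583 m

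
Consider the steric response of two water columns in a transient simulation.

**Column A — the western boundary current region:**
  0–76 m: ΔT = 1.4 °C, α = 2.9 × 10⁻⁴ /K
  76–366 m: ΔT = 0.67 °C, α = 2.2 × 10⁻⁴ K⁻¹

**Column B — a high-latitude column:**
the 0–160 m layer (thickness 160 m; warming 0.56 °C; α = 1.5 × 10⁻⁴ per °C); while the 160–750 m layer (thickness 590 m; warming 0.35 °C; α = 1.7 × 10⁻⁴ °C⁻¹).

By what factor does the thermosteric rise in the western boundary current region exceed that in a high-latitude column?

1.5

A 76 × 1.4 × 2.9×10⁻⁴ = 0.030856 m
A 0.67 × 2.2×10⁻⁴ × 290 = 0.042746 m
A total: 0.073602 m
B Layer 1: 160 × 1.5×10⁻⁴ × 0.56 = 0.01344 m
B 590 × 1.7×10⁻⁴ × 0.35 = 0.035105 m
B total: 0.048545 m
Ratio: 0.073602 / 0.048545 ≈ 1.516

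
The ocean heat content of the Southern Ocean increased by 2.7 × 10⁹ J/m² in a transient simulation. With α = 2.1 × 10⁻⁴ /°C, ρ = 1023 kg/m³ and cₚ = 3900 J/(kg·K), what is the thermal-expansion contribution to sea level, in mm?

140 mm of thermosteric rise

Δh = αQ/(ρcₚ) = 2.1×10⁻⁴ × 2.7×10⁹ / (1023 × 3900) ≈ 0.14212 m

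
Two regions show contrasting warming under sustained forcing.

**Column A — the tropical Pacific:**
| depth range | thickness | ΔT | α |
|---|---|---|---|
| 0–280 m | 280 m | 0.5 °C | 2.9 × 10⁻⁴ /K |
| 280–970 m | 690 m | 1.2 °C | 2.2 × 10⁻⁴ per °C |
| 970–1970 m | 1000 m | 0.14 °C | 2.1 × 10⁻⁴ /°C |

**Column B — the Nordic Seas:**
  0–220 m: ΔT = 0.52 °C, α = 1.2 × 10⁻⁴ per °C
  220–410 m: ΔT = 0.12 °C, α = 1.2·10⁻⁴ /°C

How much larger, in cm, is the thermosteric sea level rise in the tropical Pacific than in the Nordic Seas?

A Layer 1: 2.9×10⁻⁴ × 280 × 0.5 = 0.04060 m
A Layer 2: 2.2×10⁻⁴ × 1.2 × 690 = 0.18216 m
A Layer 3: 1000 × 2.1×10⁻⁴ × 0.14 = 0.02940 m
A total: 0.25216 m
B 220 × 0.52 × 1.2×10⁻⁴ = 0.013728 m
B 190 × 1.2×10⁻⁴ × 0.12 = 0.002736 m
B total: 0.016464 m
Difference: 0.25216 − 0.016464 = 0.235696 m

24 cm larger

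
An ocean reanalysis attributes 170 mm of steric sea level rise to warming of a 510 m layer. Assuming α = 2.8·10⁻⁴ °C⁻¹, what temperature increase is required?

ΔT ≈ 1.19 K

ΔT = Δh/(αH) = 0.17 / (2.8×10⁻⁴ × 510) ≈ 1.190 K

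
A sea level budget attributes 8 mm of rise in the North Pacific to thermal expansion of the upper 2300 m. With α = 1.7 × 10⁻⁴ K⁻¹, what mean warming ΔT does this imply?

about 0.020 °C

ΔT = Δh/(αH) = 0.008 / (1.7×10⁻⁴ × 2300) ≈ 0.02046 °C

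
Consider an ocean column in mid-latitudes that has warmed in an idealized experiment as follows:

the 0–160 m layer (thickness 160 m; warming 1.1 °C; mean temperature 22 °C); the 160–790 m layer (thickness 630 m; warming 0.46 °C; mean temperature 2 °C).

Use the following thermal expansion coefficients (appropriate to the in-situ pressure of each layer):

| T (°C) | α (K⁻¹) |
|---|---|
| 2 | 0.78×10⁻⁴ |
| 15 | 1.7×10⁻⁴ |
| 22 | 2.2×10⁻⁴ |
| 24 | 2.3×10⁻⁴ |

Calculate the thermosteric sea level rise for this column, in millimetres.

Layer 1 at 22 °C → α = 2.2×10⁻⁴ K⁻¹
Layer 2 at 2 °C → α = 0.78×10⁻⁴ K⁻¹
Layer 1: 2.2×10⁻⁴ × 160 × 1.1 = 0.03872 m
160–790 m: 0.46 × 630 × 0.78×10⁻⁴ = 0.0226044 m
Δh = 0.03872 + 0.0226044 = 0.0613244 m

about 61 mm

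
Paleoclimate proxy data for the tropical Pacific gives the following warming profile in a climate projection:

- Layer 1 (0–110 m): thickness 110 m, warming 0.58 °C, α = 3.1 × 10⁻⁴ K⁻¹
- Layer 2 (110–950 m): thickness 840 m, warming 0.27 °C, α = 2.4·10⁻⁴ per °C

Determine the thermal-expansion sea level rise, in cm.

about 7.42 cm

0.58 × 3.1×10⁻⁴ × 110 = 0.019778 m
2.4×10⁻⁴ × 840 × 0.27 = 0.054432 m
Δh = 0.019778 + 0.054432 = 0.07421 m ≈ 7.42 cm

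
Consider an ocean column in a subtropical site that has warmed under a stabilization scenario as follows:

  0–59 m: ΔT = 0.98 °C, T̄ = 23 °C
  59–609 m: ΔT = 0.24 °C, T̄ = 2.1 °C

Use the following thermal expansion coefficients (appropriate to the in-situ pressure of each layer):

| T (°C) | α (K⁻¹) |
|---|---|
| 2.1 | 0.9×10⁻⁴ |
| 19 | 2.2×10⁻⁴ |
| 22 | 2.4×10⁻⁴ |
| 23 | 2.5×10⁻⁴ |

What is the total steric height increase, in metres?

Layer 1 at 23 °C → α = 2.5×10⁻⁴ K⁻¹
Layer 2 at 2.1 °C → α = 0.9×10⁻⁴ K⁻¹
0–59 m: 2.5×10⁻⁴ × 0.98 × 59 = 0.014455 m
Layer 2: 0.9×10⁻⁴ × 0.24 × 550 = 0.01188 m
Δh = 0.014455 + 0.01188 = 0.026335 m ≈ 0.0263 m

Δh ≈ 0.0263 m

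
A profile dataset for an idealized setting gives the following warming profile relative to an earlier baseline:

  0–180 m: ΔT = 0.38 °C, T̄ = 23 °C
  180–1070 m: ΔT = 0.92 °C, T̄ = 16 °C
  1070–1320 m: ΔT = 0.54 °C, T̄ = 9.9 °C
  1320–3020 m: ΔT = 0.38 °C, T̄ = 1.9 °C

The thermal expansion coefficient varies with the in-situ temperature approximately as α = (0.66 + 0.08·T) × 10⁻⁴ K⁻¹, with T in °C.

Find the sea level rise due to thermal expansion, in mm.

Layer 1: α = (0.66 + 0.08×23)×10⁻⁴ = 2.5×10⁻⁴ K⁻¹
Layer 2: α = (0.66 + 0.08×16)×10⁻⁴ = 1.94×10⁻⁴ K⁻¹
Layer 3: α = (0.66 + 0.08×9.9)×10⁻⁴ = 1.452×10⁻⁴ K⁻¹
Layer 4: α = (0.66 + 0.08×1.9)×10⁻⁴ = 0.812×10⁻⁴ K⁻¹
180 × 2.5×10⁻⁴ × 0.38 = 0.01710 m
890 × 0.92 × 1.94×10⁻⁴ = 0.1588472 m
0.54 × 250 × 1.452×10⁻⁴ = 0.019602 m
1320–3020 m: 1700 × 0.812×10⁻⁴ × 0.38 = 0.0524552 m
Δh = 0.01710 + 0.1588472 + 0.019602 + 0.0524552 = 0.2480044 m ≈ 250 mm

Δh ≈ 250 mm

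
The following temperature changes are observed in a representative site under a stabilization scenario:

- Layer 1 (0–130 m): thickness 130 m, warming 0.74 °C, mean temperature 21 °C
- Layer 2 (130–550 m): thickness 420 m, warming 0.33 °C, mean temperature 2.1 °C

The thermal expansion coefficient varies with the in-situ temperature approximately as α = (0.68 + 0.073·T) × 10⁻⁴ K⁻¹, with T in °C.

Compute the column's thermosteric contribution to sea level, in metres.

Layer 1: α = (0.68 + 0.073×21)×10⁻⁴ = 2.213×10⁻⁴ K⁻¹
Layer 2: α = (0.68 + 0.073×2.1)×10⁻⁴ = 0.8333×10⁻⁴ K⁻¹
0–130 m: 130 × 0.74 × 2.213×10⁻⁴ = 0.02128906 m
Layer 2: 420 × 0.33 × 0.8333×10⁻⁴ = 0.011549538 m
Δh = 0.02128906 + 0.011549538 = 0.032838598 m

0.0328 m of thermosteric rise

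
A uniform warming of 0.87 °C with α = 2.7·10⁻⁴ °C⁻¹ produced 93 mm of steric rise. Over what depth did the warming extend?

396 m

H = Δh/(αΔT) = 0.093 / (2.7×10⁻⁴ × 0.87) ≈ 395.9 m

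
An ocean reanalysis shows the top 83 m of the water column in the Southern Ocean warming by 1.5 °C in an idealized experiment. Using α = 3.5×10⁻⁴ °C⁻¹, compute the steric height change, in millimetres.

Δh = αΔT·H = 3.5×10⁻⁴ × 1.5 × 83 = 0.043575 m

Δh = 44 mm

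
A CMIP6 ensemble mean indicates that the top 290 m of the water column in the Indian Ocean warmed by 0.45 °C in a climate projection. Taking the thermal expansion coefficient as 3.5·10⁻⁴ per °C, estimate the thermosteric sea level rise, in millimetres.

Δh = αΔT·H = 3.5×10⁻⁴ × 0.45 × 290 = 0.045675 m

about 46 mm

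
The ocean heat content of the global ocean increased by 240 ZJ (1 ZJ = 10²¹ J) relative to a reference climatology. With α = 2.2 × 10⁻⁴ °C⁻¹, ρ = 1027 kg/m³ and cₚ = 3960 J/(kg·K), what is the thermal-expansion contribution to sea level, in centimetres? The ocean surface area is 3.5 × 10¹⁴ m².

3.71 cm

Per unit area: Q = 240×10²¹ / (3.5×10¹⁴) ≈ 6.857×10⁸ J/m²
Δh = αQ/(ρcₚ) = 2.2×10⁻⁴ × 6.857×10⁸ / (1027 × 3960) ≈ 0.037093 m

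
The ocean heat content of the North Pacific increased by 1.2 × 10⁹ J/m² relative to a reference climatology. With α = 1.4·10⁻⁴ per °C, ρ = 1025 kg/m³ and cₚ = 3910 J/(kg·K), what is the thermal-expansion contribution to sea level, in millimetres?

41.9 mm of thermosteric rise

Δh = αQ/(ρcₚ) = 1.4×10⁻⁴ × 1.2×10⁹ / (1025 × 3910) ≈ 0.041919 m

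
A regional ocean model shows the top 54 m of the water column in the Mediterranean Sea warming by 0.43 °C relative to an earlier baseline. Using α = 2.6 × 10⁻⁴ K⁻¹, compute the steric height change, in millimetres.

Δh = αΔT·H = 2.6×10⁻⁴ × 0.43 × 54 = 0.0060372 m

Δh = 6.0 mm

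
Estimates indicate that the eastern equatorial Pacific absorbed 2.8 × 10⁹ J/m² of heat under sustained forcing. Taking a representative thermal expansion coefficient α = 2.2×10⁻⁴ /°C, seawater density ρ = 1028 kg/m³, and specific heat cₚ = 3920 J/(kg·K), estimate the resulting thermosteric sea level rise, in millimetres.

Δh = αQ/(ρcₚ) = 2.2×10⁻⁴ × 2.8×10⁹ / (1028 × 3920) ≈ 0.15286 m

about 153 mm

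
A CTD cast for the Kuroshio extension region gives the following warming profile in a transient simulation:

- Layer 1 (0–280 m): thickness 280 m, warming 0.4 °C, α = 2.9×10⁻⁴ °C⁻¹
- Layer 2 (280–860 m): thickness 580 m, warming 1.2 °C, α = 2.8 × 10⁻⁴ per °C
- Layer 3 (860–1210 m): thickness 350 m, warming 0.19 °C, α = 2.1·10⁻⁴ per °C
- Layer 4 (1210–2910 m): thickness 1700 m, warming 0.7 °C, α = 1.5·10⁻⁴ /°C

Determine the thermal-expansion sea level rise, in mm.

Δh = 420 mm

0–280 m: 0.4 × 2.9×10⁻⁴ × 280 = 0.03248 m
280–860 m: 1.2 × 580 × 2.8×10⁻⁴ = 0.19488 m
Layer 3: 2.1×10⁻⁴ × 350 × 0.19 = 0.013965 m
1210–2910 m: 1.5×10⁻⁴ × 0.7 × 1700 = 0.17850 m
Δh = 0.03248 + 0.19488 + 0.013965 + 0.17850 = 0.419825 m ≈ 420 mm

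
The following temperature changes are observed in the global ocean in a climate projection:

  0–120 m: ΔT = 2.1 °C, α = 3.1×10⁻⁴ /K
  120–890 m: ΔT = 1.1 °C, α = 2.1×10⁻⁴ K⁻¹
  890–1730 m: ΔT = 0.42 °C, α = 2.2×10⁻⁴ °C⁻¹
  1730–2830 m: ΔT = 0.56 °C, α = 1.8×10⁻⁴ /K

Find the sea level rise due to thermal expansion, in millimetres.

444 mm of thermosteric rise

0–120 m: 120 × 3.1×10⁻⁴ × 2.1 = 0.07812 m
1.1 × 770 × 2.1×10⁻⁴ = 0.17787 m
840 × 2.2×10⁻⁴ × 0.42 = 0.077616 m
1730–2830 m: 0.56 × 1.8×10⁻⁴ × 1100 = 0.11088 m
Δh = 0.07812 + 0.17787 + 0.077616 + 0.11088 = 0.444486 m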